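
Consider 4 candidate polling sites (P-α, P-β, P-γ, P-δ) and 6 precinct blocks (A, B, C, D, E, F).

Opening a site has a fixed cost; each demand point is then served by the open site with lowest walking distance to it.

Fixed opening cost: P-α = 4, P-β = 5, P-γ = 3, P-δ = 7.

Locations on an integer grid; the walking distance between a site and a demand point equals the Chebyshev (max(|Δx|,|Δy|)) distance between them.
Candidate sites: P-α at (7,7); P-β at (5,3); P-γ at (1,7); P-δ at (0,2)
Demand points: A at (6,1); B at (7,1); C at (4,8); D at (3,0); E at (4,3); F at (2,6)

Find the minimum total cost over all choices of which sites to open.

20

Open {P-β, P-γ}: assign each demand point to its cheapest open site.
  A→P-β 2, B→P-β 2, C→P-γ 3, D→P-β 3, E→P-β 1, F→P-γ 1
  walking distance 12, fixed 8 → total 20.
Compare {P-β}: walking distance 16 + fixed 5 = 21.
Compare {P-α, P-β}: walking distance 14 + fixed 9 = 23.
Compare {P-α, P-β, P-γ}: walking distance 12 + fixed 12 = 24.
All other subsets cost ≥ 21. Minimum total cost: 20.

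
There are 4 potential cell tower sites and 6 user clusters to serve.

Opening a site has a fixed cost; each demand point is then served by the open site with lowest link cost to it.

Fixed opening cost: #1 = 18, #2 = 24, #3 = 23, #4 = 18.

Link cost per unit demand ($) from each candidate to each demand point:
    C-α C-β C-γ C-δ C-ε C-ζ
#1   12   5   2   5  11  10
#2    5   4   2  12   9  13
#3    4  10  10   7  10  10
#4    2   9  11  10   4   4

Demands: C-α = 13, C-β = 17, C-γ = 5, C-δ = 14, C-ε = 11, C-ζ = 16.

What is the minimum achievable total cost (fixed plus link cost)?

Open {#1, #4}: assign each demand point to its cheapest open site.
  C-α→#4 13×2=26, C-β→#1 17×5=85, C-γ→#1 5×2=10, C-δ→#1 14×5=70, C-ε→#4 11×4=44, C-ζ→#4 16×4=64
  link cost 299, fixed 36 → total 335.
Compare {#1, #2, #4}: link cost 282 + fixed 60 = 342.
Compare {#1, #3, #4}: link cost 299 + fixed 59 = 358.
Compare {#1, #2, #3, #4}: link cost 282 + fixed 83 = 365.
All other subsets cost ≥ 342. Minimum total cost: 335.

335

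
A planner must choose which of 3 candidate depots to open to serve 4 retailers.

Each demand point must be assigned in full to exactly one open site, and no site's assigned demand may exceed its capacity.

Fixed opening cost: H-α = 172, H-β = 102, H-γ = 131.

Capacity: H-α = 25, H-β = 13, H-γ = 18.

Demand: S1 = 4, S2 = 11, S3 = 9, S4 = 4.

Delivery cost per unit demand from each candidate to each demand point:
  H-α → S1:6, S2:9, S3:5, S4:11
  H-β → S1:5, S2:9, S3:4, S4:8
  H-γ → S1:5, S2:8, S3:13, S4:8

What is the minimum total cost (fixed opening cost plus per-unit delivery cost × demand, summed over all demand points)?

Open {H-β, H-γ}; cheapest assignment that respects the capacities:
  H-β (cap 13, load 13): S1, S3 — cost 4×5 + 9×4 = 56
  H-γ (cap 18, load 15): S2, S4 — cost 11×8 + 4×8 = 120
  Shipping 176, fixed 233 → total 409.
  Any other capacity-feasible assignment to {H-β, H-γ} ships for at least 176.
Compare {H-α, H-β}: its best feasible assignment gives total 465.
Compare {H-α, H-γ}: its best feasible assignment gives total 492.
Every other set of open sites that can feasibly serve all demand totals ≥ 465 even under its best assignment. Minimum: 409.

409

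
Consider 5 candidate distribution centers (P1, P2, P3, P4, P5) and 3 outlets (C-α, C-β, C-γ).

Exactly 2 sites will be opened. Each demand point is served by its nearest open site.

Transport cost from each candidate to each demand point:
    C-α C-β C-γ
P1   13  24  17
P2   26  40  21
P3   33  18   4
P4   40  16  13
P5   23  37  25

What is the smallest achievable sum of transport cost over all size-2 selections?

Open {P1, P3}.
  C-α→P1 13, C-β→P3 18, C-γ→P3 4  ⇒ total 35.
Compare {P1, P4}: total 42.
Compare {P3, P5}: total 45.
No size-2 selection does better; minimum is 35.

35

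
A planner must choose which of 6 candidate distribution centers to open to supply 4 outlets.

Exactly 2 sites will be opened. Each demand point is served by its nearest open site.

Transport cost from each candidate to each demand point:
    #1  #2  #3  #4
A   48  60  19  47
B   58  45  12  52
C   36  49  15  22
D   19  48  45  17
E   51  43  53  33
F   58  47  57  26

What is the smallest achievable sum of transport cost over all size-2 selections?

93

Open {B, D}.
  #1→D 19, #2→B 45, #3→B 12, #4→D 17  ⇒ total 93.
Compare {C, D}: total 99.
Compare {A, D}: total 103.
No size-2 selection does better; minimum is 93.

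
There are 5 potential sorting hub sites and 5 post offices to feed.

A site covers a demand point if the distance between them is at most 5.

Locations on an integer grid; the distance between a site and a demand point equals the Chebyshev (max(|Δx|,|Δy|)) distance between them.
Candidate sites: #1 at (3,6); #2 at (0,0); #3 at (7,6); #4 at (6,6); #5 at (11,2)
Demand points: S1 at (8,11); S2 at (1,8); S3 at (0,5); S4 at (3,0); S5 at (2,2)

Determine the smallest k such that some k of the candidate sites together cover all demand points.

Coverage sets (demand points within 5 of each site):
  #1: {S1, S2, S3, S5}
  #2: {S3, S4, S5}
  #3: {S1, S5}
  #4: {S1, S2, S5}
  #5: {}
No single site covers all 5 demand points.
But {#1, #2} covers everything, so the minimum is 2.

2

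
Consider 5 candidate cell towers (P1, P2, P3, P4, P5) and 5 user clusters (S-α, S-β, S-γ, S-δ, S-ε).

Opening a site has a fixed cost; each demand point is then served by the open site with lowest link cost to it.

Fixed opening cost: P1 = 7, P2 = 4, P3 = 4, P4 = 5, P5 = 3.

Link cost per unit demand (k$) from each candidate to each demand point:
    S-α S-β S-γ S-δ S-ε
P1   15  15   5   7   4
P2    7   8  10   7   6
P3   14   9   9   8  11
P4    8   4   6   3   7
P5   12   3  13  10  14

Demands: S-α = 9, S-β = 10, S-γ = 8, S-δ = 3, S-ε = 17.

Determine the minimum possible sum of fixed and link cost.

229

Open {P1, P2, P4, P5}: assign each demand point to its cheapest open site.
  S-α→P2 9×7=63, S-β→P5 10×3=30, S-γ→P1 8×5=40, S-δ→P4 3×3=9, S-ε→P1 17×4=68
  link cost 210, fixed 19 → total 229.
Compare {P1, P2, P3, P4, P5}: link cost 210 + fixed 23 = 233.
Compare {P1, P4, P5}: link cost 219 + fixed 15 = 234.
Compare {P1, P2, P4}: link cost 220 + fixed 16 = 236.
All other subsets cost ≥ 233. Minimum total cost: 229.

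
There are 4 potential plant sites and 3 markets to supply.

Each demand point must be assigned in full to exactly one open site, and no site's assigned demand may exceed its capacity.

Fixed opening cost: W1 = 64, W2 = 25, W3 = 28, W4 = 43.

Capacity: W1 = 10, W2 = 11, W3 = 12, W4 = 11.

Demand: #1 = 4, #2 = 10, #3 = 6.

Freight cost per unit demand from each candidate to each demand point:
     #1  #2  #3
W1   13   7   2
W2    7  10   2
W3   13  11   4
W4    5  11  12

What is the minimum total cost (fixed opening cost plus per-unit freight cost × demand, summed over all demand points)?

199

Open {W1, W2}; cheapest assignment that respects the capacities:
  W1 (cap 10, load 10): #2 — cost 10×7 = 70
  W2 (cap 11, load 10): #1, #3 — cost 4×7 + 6×2 = 40
  Shipping 110, fixed 89 → total 199.
  Any other capacity-feasible assignment to {W1, W2} ships for at least 110.
Compare {W2, W3}: its best feasible assignment gives total 203.
Compare {W2, W4}: its best feasible assignment gives total 218.
Every other set of open sites that can feasibly serve all demand totals ≥ 203 even under its best assignment. Minimum: 199.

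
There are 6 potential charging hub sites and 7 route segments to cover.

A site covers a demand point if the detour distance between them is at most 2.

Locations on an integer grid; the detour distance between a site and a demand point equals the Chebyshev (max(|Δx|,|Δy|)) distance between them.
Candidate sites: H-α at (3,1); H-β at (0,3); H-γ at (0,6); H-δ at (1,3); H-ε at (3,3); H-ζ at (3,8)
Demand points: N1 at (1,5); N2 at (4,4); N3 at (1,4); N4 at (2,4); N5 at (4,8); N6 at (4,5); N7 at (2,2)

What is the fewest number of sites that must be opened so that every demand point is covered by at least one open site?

2

Coverage sets (demand points within 2 of each site):
  H-α: {N7}
  H-β: {N1, N3, N4, N7}
  H-γ: {N1, N3, N4}
  H-δ: {N1, N3, N4, N7}
  H-ε: {N1, N2, N3, N4, N6, N7}
  H-ζ: {N5}
No single site covers all 7 demand points.
But {H-ε, H-ζ} covers everything, so the minimum is 2.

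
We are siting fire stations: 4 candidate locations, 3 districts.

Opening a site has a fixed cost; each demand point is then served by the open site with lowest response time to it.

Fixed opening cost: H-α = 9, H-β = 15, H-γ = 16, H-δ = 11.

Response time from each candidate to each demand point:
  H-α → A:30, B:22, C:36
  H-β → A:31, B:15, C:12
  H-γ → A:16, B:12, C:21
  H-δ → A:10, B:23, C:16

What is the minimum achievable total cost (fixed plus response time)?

60

Open {H-δ}: assign each demand point to its cheapest open site.
  A→H-δ 10, B→H-δ 23, C→H-δ 16
  response time 49, fixed 11 → total 60.
Compare {H-β, H-δ}: response time 37 + fixed 26 = 63.
Compare {H-γ}: response time 49 + fixed 16 = 65.
Compare {H-γ, H-δ}: response time 38 + fixed 27 = 65.
All other subsets cost ≥ 63. Minimum total cost: 60.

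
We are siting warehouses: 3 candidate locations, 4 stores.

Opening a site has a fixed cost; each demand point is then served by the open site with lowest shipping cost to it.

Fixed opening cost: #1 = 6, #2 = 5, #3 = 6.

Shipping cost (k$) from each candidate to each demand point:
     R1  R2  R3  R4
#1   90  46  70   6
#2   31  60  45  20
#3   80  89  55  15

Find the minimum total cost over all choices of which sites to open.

139

Open {#1, #2}: assign each demand point to its cheapest open site.
  R1→#2 31, R2→#1 46, R3→#2 45, R4→#1 6
  shipping cost 128, fixed 11 → total 139.
Compare {#1, #2, #3}: shipping cost 128 + fixed 17 = 145.
Compare {#2}: shipping cost 156 + fixed 5 = 161.
Compare {#2, #3}: shipping cost 151 + fixed 11 = 162.
All other subsets cost ≥ 145. Minimum total cost: 139.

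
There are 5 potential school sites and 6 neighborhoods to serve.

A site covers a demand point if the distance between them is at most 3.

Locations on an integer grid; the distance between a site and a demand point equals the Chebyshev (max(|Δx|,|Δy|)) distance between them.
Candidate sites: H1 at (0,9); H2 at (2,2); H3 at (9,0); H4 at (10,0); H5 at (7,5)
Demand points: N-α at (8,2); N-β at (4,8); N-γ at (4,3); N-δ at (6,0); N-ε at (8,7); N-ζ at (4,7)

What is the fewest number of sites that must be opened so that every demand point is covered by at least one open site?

2

Coverage sets (demand points within 3 of each site):
  H1: {}
  H2: {N-γ}
  H3: {N-α, N-δ}
  H4: {N-α}
  H5: {N-α, N-β, N-γ, N-ε, N-ζ}
No single site covers all 6 demand points.
But {H3, H5} covers everything, so the minimum is 2.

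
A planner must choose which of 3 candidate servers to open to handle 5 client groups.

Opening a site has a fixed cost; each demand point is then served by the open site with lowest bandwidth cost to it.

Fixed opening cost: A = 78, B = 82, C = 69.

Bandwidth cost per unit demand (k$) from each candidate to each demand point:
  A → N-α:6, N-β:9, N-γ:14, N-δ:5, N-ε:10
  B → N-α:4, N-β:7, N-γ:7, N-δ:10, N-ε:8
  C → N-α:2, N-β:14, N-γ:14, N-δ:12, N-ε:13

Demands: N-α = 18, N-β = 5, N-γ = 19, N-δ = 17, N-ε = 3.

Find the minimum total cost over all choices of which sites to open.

509

Open {A, B}: assign each demand point to its cheapest open site.
  N-α→B 18×4=72, N-β→B 5×7=35, N-γ→B 19×7=133, N-δ→A 17×5=85, N-ε→B 3×8=24
  bandwidth cost 349, fixed 160 → total 509.
Compare {B}: bandwidth cost 434 + fixed 82 = 516.
Compare {A, B, C}: bandwidth cost 313 + fixed 229 = 542.
Compare {B, C}: bandwidth cost 398 + fixed 151 = 549.
All other subsets cost ≥ 516. Minimum total cost: 509.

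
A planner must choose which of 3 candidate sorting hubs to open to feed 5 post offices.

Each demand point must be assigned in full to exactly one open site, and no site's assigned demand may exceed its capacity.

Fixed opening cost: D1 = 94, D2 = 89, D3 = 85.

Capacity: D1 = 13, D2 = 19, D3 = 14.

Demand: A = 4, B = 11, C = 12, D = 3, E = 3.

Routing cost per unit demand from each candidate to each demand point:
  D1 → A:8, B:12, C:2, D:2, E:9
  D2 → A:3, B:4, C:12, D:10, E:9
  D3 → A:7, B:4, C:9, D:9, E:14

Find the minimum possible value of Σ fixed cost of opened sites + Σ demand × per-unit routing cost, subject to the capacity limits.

Open {D1, D2, D3}; cheapest assignment that respects the capacities:
  D1 (cap 13, load 12): C — cost 12×2 = 24
  D2 (cap 19, load 18): A, B, E — cost 4×3 + 11×4 + 3×9 = 83
  D3 (cap 14, load 3): D — cost 3×9 = 27
  Shipping 134, fixed 268 → total 402.
  Any other capacity-feasible assignment to {D1, D2, D3} ships for at least 134.
Compare {D2, D3}: its best feasible assignment gives total 428.
Every other set of open sites that can feasibly serve all demand totals ≥ 428 even under its best assignment. Minimum: 402.

402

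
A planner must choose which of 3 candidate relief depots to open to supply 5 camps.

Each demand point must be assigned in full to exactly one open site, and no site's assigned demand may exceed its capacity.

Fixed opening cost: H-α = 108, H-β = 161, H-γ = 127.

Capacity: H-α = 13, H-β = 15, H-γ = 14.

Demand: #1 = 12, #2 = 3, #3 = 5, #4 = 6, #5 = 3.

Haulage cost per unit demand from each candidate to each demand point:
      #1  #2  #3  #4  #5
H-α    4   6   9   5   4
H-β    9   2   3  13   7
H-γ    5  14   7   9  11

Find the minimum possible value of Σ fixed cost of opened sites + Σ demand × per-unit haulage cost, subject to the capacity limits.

Open {H-α, H-β, H-γ}; cheapest assignment that respects the capacities:
  H-α (cap 13, load 9): #4, #5 — cost 6×5 + 3×4 = 42
  H-β (cap 15, load 8): #2, #3 — cost 3×2 + 5×3 = 21
  H-γ (cap 14, load 12): #1 — cost 12×5 = 60
  Shipping 123, fixed 396 → total 519.
  Any other capacity-feasible assignment to {H-α, H-β, H-γ} ships for at least 123.
Compare {H-β, H-γ}: its best feasible assignment gives total 524.
Every other set of open sites that can feasibly serve all demand totals ≥ 524 even under its best assignment. Minimum: 519.

519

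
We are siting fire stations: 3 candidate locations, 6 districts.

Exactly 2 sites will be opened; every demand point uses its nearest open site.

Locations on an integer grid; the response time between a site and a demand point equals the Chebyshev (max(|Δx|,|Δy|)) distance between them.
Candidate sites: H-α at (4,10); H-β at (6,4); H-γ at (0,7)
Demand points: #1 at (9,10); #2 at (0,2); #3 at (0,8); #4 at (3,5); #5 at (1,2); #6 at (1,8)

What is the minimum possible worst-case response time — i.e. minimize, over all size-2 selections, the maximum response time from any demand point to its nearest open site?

5

Open {H-α, H-γ}.
  Farthest demand point is #1 at response time 5 (to H-α); all others are ≤ 5.
With {H-α, H-β} the worst case is 6.
With {H-β, H-γ} the worst case is 6.
No size-2 selection achieves below 5.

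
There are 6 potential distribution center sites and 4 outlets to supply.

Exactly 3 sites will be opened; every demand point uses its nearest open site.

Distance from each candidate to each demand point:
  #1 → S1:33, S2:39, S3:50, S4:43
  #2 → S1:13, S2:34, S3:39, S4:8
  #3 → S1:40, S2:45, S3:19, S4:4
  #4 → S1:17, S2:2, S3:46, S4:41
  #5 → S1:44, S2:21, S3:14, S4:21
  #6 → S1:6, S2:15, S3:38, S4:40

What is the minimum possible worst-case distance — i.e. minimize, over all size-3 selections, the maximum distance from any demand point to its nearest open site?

14

Open {#2, #4, #5}.
  Farthest demand point is S3 at distance 14 (to #5); all others are ≤ 14.
With {#2, #5, #6} the worst case is 15.
With {#3, #5, #6} the worst case is 15.
No size-3 selection achieves below 14.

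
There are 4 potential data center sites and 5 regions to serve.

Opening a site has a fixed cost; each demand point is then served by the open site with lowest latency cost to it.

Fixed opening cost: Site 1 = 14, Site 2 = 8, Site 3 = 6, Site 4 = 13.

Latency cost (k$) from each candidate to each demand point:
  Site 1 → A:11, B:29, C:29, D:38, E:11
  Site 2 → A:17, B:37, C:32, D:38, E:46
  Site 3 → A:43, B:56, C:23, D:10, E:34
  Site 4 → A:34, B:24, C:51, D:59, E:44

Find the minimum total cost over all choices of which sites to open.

104

Open {Site 1, Site 3}: assign each demand point to its cheapest open site.
  A→Site 1 11, B→Site 1 29, C→Site 3 23, D→Site 3 10, E→Site 1 11
  latency cost 84, fixed 20 → total 104.
Compare {Site 1, Site 2, Site 3}: latency cost 84 + fixed 28 = 112.
Compare {Site 1, Site 3, Site 4}: latency cost 79 + fixed 33 = 112.
Compare {Site 1, Site 2, Site 3, Site 4}: latency cost 79 + fixed 41 = 120.
All other subsets cost ≥ 112. Minimum total cost: 104.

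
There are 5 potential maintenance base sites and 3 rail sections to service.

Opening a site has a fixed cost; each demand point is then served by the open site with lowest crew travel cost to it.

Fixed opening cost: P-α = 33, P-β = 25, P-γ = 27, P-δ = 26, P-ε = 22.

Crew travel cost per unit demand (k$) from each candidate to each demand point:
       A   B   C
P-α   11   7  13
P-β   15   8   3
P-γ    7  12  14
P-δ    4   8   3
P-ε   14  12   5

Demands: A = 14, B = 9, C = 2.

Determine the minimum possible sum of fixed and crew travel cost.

160

Open {P-δ}: assign each demand point to its cheapest open site.
  A→P-δ 14×4=56, B→P-δ 9×8=72, C→P-δ 2×3=6
  crew travel cost 134, fixed 26 → total 160.
Compare {P-δ, P-ε}: crew travel cost 134 + fixed 48 = 182.
Compare {P-α, P-δ}: crew travel cost 125 + fixed 59 = 184.
Compare {P-β, P-δ}: crew travel cost 134 + fixed 51 = 185.
All other subsets cost ≥ 182. Minimum total cost: 160.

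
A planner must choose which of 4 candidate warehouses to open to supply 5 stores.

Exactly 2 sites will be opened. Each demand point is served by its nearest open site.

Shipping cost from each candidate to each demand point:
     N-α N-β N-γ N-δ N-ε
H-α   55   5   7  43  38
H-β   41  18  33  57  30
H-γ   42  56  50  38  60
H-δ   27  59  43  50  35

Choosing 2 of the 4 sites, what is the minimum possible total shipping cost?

117

Open {H-α, H-δ}.
  N-α→H-δ 27, N-β→H-α 5, N-γ→H-α 7, N-δ→H-α 43, N-ε→H-δ 35  ⇒ total 117.
Compare {H-α, H-β}: total 126.
Compare {H-α, H-γ}: total 130.
No size-2 selection does better; minimum is 117.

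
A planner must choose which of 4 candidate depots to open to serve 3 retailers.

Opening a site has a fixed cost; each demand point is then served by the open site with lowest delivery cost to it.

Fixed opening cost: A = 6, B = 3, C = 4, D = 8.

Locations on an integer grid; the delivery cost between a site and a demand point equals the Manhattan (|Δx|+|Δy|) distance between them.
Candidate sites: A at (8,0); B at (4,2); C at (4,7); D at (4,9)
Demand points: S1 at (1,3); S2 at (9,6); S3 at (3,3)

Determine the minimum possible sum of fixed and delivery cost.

Open {B}: assign each demand point to its cheapest open site.
  S1→B 4, S2→B 9, S3→B 2
  delivery cost 15, fixed 3 → total 18.
Compare {B, C}: delivery cost 12 + fixed 7 = 19.
Compare {C}: delivery cost 18 + fixed 4 = 22.
Compare {A, B}: delivery cost 13 + fixed 9 = 22.
All other subsets cost ≥ 19. Minimum total cost: 18.

18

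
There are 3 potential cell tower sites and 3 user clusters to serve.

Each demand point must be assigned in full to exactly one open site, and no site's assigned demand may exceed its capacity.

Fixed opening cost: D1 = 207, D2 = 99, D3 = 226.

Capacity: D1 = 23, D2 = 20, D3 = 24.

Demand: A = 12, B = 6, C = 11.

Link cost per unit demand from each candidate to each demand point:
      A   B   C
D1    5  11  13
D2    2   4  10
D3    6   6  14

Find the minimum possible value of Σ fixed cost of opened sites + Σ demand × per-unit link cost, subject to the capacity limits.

497

Open {D1, D2}; cheapest assignment that respects the capacities:
  D1 (cap 23, load 11): C — cost 11×13 = 143
  D2 (cap 20, load 18): A, B — cost 12×2 + 6×4 = 48
  Shipping 191, fixed 306 → total 497.
  Any other capacity-feasible assignment to {D1, D2} ships for at least 191.
Compare {D2, D3}: its best feasible assignment gives total 527.
Compare {D1, D3}: its best feasible assignment gives total 672.
Every other set of open sites that can feasibly serve all demand totals ≥ 527 even under its best assignment. Minimum: 497.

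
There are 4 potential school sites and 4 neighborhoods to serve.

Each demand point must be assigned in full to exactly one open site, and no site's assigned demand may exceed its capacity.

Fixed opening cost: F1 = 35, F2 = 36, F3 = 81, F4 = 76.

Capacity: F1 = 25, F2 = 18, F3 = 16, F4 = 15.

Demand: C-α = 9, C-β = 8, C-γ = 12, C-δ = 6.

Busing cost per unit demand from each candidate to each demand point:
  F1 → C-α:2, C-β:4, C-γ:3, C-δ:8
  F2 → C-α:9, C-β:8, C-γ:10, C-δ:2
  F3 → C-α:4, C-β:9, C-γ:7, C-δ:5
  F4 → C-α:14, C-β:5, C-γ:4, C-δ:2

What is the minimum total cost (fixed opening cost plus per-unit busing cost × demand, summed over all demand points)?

201

Open {F1, F2}; cheapest assignment that respects the capacities:
  F1 (cap 25, load 21): C-α, C-γ — cost 9×2 + 12×3 = 54
  F2 (cap 18, load 14): C-β, C-δ — cost 8×8 + 6×2 = 76
  Shipping 130, fixed 71 → total 201.
  Any other capacity-feasible assignment to {F1, F2} ships for at least 130.
Compare {F1, F4}: its best feasible assignment gives total 217.
Compare {F1, F3}: its best feasible assignment gives total 250.
Every other set of open sites that can feasibly serve all demand totals ≥ 217 even under its best assignment. Minimum: 201.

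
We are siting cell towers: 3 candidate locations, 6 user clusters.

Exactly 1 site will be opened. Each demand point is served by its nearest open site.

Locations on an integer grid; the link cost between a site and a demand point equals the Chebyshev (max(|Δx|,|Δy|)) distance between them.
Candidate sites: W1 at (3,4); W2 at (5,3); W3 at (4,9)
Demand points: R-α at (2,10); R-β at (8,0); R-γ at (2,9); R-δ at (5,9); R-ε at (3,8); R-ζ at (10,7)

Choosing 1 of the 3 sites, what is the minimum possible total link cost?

Open {W3}.
  R-α→W3 2, R-β→W3 9, R-γ→W3 2, R-δ→W3 1, R-ε→W3 1, R-ζ→W3 6  ⇒ total 21.
Compare {W1}: total 32.
Compare {W2}: total 32.

21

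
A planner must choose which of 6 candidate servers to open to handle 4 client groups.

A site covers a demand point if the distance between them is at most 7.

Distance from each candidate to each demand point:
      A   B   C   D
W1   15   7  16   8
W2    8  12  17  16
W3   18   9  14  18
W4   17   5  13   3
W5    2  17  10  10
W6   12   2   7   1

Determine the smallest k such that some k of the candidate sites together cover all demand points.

2

Coverage sets (demand points within 7 of each site):
  W1: {B}
  W2: {}
  W3: {}
  W4: {B, D}
  W5: {A}
  W6: {B, C, D}
No single site covers all 4 demand points.
But {W5, W6} covers everything, so the minimum is 2.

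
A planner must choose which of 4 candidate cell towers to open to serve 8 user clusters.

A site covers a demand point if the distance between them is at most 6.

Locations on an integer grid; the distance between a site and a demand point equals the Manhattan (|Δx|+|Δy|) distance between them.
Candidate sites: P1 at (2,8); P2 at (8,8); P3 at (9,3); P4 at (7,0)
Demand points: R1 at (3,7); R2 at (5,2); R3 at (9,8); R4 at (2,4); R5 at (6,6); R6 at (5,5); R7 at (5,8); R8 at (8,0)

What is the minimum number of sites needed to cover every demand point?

Coverage sets (demand points within 6 of each site):
  P1: {R1, R4, R5, R6, R7}
  P2: {R1, R3, R5, R6, R7}
  P3: {R2, R3, R5, R6, R8}
  P4: {R2, R8}
No single site covers all 8 demand points.
But {P1, P3} covers everything, so the minimum is 2.

2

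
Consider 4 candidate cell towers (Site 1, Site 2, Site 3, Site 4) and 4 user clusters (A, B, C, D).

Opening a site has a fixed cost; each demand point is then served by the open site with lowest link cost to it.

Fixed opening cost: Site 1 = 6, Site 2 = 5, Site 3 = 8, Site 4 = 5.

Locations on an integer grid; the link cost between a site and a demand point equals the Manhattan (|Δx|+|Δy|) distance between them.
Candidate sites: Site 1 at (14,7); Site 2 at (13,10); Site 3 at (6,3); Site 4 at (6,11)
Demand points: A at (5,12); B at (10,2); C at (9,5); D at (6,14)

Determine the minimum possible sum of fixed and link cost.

28

Open {Site 3, Site 4}: assign each demand point to its cheapest open site.
  A→Site 4 2, B→Site 3 5, C→Site 3 5, D→Site 4 3
  link cost 15, fixed 13 → total 28.
Compare {Site 4}: link cost 27 + fixed 5 = 32.
Compare {Site 1, Site 4}: link cost 21 + fixed 11 = 32.
Compare {Site 2, Site 3, Site 4}: link cost 15 + fixed 18 = 33.
All other subsets cost ≥ 32. Minimum total cost: 28.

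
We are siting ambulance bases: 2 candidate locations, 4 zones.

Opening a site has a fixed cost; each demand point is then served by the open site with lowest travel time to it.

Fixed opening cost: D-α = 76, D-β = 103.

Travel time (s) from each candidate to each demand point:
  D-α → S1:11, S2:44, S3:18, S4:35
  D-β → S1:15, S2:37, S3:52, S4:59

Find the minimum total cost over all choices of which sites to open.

184

Open {D-α}: assign each demand point to its cheapest open site.
  S1→D-α 11, S2→D-α 44, S3→D-α 18, S4→D-α 35
  travel time 108, fixed 76 → total 184.
Compare {D-β}: travel time 163 + fixed 103 = 266.
Compare {D-α, D-β}: travel time 101 + fixed 179 = 280.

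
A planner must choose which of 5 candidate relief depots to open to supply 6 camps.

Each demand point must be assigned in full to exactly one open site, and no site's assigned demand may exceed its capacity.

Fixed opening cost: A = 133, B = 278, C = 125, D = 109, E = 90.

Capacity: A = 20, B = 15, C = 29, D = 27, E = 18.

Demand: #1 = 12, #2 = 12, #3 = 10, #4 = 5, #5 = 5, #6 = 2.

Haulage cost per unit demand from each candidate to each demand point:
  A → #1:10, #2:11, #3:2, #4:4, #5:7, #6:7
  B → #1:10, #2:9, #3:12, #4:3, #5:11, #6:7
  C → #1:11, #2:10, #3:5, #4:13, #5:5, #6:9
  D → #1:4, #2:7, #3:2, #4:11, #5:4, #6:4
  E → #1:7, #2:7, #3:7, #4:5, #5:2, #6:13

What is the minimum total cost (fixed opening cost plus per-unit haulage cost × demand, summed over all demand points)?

457

Open {A, D}; cheapest assignment that respects the capacities:
  A (cap 20, load 20): #3, #4, #5 — cost 10×2 + 5×4 + 5×7 = 75
  D (cap 27, load 26): #1, #2, #6 — cost 12×4 + 12×7 + 2×4 = 140
  Shipping 215, fixed 242 → total 457.
  Any other capacity-feasible assignment to {A, D} ships for at least 215.
Compare {C, D}: its best feasible assignment gives total 514.
Compare {A, D, E}: its best feasible assignment gives total 522.
Every other set of open sites that can feasibly serve all demand totals ≥ 514 even under its best assignment. Minimum: 457.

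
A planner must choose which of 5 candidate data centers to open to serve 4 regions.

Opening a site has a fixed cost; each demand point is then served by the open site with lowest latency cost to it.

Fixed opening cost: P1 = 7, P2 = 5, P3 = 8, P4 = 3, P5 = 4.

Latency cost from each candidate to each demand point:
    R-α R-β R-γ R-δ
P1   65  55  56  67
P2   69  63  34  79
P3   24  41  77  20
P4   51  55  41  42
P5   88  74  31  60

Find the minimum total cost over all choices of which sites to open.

128

Open {P3, P5}: assign each demand point to its cheapest open site.
  R-α→P3 24, R-β→P3 41, R-γ→P5 31, R-δ→P3 20
  latency cost 116, fixed 12 → total 128.
Compare {P3, P4, P5}: latency cost 116 + fixed 15 = 131.
Compare {P2, P3}: latency cost 119 + fixed 13 = 132.
Compare {P2, P3, P5}: latency cost 116 + fixed 17 = 133.
All other subsets cost ≥ 131. Minimum total cost: 128.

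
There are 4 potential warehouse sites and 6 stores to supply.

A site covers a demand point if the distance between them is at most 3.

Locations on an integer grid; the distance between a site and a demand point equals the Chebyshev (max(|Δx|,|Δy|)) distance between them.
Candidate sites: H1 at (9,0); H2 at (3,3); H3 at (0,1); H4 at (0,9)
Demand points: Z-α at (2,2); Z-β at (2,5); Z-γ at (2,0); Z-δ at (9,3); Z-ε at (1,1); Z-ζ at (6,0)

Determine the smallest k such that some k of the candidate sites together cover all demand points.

Coverage sets (demand points within 3 of each site):
  H1: {Z-δ, Z-ζ}
  H2: {Z-α, Z-β, Z-γ, Z-ε, Z-ζ}
  H3: {Z-α, Z-γ, Z-ε}
  H4: {}
No single site covers all 6 demand points.
But {H1, H2} covers everything, so the minimum is 2.

2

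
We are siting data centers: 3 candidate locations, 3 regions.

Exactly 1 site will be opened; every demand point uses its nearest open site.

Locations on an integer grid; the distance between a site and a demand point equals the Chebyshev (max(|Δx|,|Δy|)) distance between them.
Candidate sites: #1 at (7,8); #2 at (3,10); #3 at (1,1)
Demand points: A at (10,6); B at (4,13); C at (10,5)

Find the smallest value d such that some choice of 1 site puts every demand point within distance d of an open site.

5

Open {#1}.
  Farthest demand point is B at distance 5 (to #1); all others are ≤ 5.
With {#2} the worst case is 7.
With {#3} the worst case is 12.
No size-1 selection achieves below 5.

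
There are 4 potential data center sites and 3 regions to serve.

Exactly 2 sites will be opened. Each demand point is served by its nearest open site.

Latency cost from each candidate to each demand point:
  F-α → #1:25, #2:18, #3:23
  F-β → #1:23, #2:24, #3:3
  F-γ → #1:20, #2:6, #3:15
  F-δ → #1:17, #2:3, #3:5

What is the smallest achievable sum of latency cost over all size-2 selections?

23

Open {F-β, F-δ}.
  #1→F-δ 17, #2→F-δ 3, #3→F-β 3  ⇒ total 23.
Compare {F-α, F-δ}: total 25.
Compare {F-γ, F-δ}: total 25.
No size-2 selection does better; minimum is 23.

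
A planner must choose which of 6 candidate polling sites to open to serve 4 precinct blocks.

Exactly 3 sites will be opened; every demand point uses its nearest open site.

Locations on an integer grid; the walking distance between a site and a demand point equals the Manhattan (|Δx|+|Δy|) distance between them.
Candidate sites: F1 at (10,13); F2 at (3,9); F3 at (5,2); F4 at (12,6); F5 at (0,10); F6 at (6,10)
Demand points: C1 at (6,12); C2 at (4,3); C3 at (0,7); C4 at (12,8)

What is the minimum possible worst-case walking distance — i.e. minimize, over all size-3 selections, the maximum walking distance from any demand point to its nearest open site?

Open {F2, F3, F4}.
  Farthest demand point is C1 at walking distance 6 (to F2); all others are ≤ 6.
With {F1, F2, F3} the worst case is 7.
With {F1, F2, F4} the worst case is 7.
No size-3 selection achieves below 6.

6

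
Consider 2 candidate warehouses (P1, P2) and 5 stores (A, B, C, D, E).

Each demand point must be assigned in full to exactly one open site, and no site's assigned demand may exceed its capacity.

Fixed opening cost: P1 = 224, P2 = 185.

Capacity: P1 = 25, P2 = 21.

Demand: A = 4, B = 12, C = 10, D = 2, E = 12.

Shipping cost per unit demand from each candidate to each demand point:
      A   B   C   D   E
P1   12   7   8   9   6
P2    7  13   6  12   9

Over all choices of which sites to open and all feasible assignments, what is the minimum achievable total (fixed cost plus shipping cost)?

Open {P1, P2}; cheapest assignment that respects the capacities:
  P1 (cap 25, load 24): B, E — cost 12×7 + 12×6 = 156
  P2 (cap 21, load 16): A, C, D — cost 4×7 + 10×6 + 2×12 = 112
  Shipping 268, fixed 409 → total 677.
  Any other capacity-feasible assignment to {P1, P2} ships for at least 268.
Total demand is 40 and no other set of sites has combined capacity ≥ 40, so {P1, P2} is the only feasible choice of open sites. Minimum: 677.

677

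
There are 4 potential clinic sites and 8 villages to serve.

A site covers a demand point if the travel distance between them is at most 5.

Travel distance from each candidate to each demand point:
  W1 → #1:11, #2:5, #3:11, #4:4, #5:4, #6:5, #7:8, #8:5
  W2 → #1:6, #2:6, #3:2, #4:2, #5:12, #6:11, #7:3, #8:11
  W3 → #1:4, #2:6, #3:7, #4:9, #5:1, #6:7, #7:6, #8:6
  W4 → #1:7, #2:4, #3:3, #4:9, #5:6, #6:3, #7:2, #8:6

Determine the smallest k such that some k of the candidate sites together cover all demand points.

Coverage sets (demand points within 5 of each site):
  W1: {#2, #4, #5, #6, #8}
  W2: {#3, #4, #7}
  W3: {#1, #5}
  W4: {#2, #3, #6, #7}
No 2 sites suffice: every size-2 union leaves at least one demand point uncovered.
But {W1, W2, W3} covers everything, so the minimum is 3.

3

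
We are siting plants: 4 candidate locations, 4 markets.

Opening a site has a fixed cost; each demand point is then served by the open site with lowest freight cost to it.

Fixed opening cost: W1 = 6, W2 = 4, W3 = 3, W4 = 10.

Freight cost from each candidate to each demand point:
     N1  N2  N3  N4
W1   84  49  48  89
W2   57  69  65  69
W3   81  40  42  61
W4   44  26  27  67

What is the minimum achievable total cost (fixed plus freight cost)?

171

Open {W3, W4}: assign each demand point to its cheapest open site.
  N1→W4 44, N2→W4 26, N3→W4 27, N4→W3 61
  freight cost 158, fixed 13 → total 171.
Compare {W4}: freight cost 164 + fixed 10 = 174.
Compare {W2, W3, W4}: freight cost 158 + fixed 17 = 175.
Compare {W1, W3, W4}: freight cost 158 + fixed 19 = 177.
All other subsets cost ≥ 174. Minimum total cost: 171.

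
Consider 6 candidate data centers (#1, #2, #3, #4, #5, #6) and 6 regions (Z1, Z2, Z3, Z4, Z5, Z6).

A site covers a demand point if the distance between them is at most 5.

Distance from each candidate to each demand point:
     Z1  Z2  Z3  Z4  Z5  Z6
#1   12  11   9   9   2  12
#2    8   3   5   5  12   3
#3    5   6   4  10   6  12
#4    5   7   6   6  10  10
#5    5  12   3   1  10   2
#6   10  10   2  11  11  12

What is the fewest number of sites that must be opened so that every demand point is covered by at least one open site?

3

Coverage sets (demand points within 5 of each site):
  #1: {Z5}
  #2: {Z2, Z3, Z4, Z6}
  #3: {Z1, Z3}
  #4: {Z1}
  #5: {Z1, Z3, Z4, Z6}
  #6: {Z3}
No 2 sites suffice: every size-2 union leaves at least one demand point uncovered.
But {#1, #2, #3} covers everything, so the minimum is 3.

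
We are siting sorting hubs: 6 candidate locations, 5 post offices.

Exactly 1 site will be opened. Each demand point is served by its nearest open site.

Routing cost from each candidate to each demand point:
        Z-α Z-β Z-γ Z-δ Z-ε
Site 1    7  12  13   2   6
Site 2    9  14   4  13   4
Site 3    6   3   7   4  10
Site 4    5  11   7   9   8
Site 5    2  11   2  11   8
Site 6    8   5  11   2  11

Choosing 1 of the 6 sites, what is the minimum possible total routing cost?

Open {Site 3}.
  Z-α→Site 3 6, Z-β→Site 3 3, Z-γ→Site 3 7, Z-δ→Site 3 4, Z-ε→Site 3 10  ⇒ total 30.
Compare {Site 5}: total 34.
Compare {Site 6}: total 37.
No size-1 selection does better; minimum is 30.

30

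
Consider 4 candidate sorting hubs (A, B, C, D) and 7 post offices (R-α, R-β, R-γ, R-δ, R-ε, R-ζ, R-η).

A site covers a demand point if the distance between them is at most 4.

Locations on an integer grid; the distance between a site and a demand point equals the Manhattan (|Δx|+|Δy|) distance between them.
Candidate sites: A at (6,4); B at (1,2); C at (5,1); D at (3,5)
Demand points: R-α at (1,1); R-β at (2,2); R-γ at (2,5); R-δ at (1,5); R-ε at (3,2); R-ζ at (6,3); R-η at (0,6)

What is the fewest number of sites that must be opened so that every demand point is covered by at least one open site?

2

Coverage sets (demand points within 4 of each site):
  A: {R-ζ}
  B: {R-α, R-β, R-γ, R-δ, R-ε}
  C: {R-α, R-β, R-ε, R-ζ}
  D: {R-β, R-γ, R-δ, R-ε, R-η}
No single site covers all 7 demand points.
But {C, D} covers everything, so the minimum is 2.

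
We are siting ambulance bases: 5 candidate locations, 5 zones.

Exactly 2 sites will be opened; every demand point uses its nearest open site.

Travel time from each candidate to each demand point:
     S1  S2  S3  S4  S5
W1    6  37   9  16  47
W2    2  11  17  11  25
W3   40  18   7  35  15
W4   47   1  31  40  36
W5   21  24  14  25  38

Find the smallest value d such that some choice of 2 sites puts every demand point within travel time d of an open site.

15

Open {W2, W3}.
  Farthest demand point is S5 at travel time 15 (to W3); all others are ≤ 15.
With {W1, W3} the worst case is 18.
With {W1, W2} the worst case is 25.
No size-2 selection achieves below 15.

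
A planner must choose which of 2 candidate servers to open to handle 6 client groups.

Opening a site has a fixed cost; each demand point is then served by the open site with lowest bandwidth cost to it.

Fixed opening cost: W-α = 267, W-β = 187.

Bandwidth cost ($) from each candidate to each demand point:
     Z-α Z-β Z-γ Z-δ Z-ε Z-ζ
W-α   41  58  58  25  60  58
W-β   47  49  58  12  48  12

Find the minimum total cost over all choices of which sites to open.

413

Open {W-β}: assign each demand point to its cheapest open site.
  Z-α→W-β 47, Z-β→W-β 49, Z-γ→W-β 58, Z-δ→W-β 12, Z-ε→W-β 48, Z-ζ→W-β 12
  bandwidth cost 226, fixed 187 → total 413.
Compare {W-α}: bandwidth cost 300 + fixed 267 = 567.
Compare {W-α, W-β}: bandwidth cost 220 + fixed 454 = 674.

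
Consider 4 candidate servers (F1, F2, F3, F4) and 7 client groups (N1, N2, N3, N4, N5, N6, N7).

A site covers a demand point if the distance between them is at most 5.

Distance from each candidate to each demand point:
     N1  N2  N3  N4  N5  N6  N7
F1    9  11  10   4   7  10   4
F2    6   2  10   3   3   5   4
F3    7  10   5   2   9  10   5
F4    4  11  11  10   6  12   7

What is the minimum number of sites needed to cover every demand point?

3

Coverage sets (demand points within 5 of each site):
  F1: {N4, N7}
  F2: {N2, N4, N5, N6, N7}
  F3: {N3, N4, N7}
  F4: {N1}
No 2 sites suffice: every size-2 union leaves at least one demand point uncovered.
But {F2, F3, F4} covers everything, so the minimum is 3.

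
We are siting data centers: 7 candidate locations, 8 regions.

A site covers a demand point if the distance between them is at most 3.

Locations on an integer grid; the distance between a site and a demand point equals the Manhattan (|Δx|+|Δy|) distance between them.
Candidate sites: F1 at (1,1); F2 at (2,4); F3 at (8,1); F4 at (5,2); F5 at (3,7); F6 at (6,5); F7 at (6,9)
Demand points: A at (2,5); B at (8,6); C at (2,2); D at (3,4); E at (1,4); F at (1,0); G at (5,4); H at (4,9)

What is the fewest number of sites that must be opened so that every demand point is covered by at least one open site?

3

Coverage sets (demand points within 3 of each site):
  F1: {C, E, F}
  F2: {A, C, D, E, G}
  F3: {}
  F4: {C, G}
  F5: {A, D, H}
  F6: {B, G}
  F7: {H}
No 2 sites suffice: every size-2 union leaves at least one demand point uncovered.
But {F1, F5, F6} covers everything, so the minimum is 3.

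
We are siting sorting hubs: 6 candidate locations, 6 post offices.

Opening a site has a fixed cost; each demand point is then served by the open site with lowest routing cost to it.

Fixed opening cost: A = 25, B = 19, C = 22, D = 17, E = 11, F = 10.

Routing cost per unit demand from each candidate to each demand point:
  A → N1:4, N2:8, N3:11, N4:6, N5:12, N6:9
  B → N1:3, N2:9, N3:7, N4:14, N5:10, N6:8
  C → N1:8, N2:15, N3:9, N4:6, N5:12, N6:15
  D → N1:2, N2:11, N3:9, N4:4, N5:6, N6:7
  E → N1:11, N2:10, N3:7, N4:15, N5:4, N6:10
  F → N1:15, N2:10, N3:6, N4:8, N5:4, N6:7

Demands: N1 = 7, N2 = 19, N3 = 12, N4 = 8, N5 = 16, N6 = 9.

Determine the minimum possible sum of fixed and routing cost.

Open {A, D, F}: assign each demand point to its cheapest open site.
  N1→D 7×2=14, N2→A 19×8=152, N3→F 12×6=72, N4→D 8×4=32, N5→F 16×4=64, N6→D 9×7=63
  routing cost 397, fixed 52 → total 449.
Compare {A, D, E, F}: routing cost 397 + fixed 63 = 460.
Compare {A, F}: routing cost 427 + fixed 35 = 462.
Compare {D, F}: routing cost 435 + fixed 27 = 462.
All other subsets cost ≥ 460. Minimum total cost: 449.

449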